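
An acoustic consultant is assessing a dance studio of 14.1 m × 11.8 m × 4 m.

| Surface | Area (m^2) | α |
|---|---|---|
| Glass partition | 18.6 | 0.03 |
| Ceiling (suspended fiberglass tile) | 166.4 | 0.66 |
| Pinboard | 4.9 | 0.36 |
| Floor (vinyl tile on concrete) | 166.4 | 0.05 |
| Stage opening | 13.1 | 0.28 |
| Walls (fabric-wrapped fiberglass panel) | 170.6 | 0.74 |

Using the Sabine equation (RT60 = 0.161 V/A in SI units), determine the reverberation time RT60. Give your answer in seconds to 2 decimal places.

Summing Sᵢαᵢ: 0.558 + 109.824 + 1.764 + 8.320 + 3.668 + 126.244 → A = 250.378 sabins.
V = 14.1·11.8·4 = 665.52 m³.
T = 0.161 V/A = 0.161·665.52/250.378 = 0.43 s.

0.43 sec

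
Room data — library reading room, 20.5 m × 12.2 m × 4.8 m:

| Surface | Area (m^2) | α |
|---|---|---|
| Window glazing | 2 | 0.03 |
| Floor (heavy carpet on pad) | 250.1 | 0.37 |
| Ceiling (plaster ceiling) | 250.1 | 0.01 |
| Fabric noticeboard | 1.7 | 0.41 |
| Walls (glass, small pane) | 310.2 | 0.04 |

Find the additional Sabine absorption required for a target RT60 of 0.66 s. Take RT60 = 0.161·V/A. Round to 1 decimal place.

A₁ = Σ Sᵢαᵢ = 2·0.03 + 250.1·0.37 + 250.1·0.01 + 1.7·0.41 + 310.2·0.04 = 108.203 sabins.
Target A₂ = 0.161·1200.48/0.66 = 292.844 sabins (V = 1200.48 m³).
Shortfall: 292.844 − 108.203 = 184.6 sabins.

184.6 sabins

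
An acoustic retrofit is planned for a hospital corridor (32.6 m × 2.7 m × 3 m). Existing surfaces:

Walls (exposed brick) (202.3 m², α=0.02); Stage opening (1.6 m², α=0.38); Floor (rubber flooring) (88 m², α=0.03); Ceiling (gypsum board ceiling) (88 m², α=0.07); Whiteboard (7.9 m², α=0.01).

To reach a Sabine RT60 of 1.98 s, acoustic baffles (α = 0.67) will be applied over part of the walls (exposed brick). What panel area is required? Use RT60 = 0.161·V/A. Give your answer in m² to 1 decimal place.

Total absorption A₁ = 202.3×0.02 + 1.6×0.38 + 88×0.03 + 88×0.07 + 7.9×0.01
  = 4.046 + 0.608 + 2.640 + 6.160 + 0.079 = 13.533 m² sabins.
V = 264.06 m³. Target absorption A₂ = 0.161 × 264.06 / 1.98 = 21.472 sabins.
ΔA needed = 21.472 − 13.533 = 7.939 sabins.
Net gain per m²: Δα = 0.67 − 0.02 = 0.65.
Panel area = 7.939 / 0.65 = 12.2 m².

12.2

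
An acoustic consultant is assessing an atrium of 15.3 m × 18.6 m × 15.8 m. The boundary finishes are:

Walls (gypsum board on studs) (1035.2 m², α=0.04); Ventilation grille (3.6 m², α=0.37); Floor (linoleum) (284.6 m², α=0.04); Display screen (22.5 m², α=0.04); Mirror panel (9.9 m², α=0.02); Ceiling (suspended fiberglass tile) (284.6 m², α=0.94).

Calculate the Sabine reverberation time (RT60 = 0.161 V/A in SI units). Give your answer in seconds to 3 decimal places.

2.243 seconds

Total absorption A = 1035.2·0.04 + 3.6·0.37 + 284.6·0.04 + 22.5·0.04 + 9.9·0.02 + 284.6·0.94
  = 41.408 + 1.332 + 11.384 + 0.900 + 0.198 + 267.524 = 322.746 m² sabins.
Room volume: 4496.364 m³.
RT60 = 0.161 · V / A = 0.161 × 4496.364 / 322.746 = 2.243 s.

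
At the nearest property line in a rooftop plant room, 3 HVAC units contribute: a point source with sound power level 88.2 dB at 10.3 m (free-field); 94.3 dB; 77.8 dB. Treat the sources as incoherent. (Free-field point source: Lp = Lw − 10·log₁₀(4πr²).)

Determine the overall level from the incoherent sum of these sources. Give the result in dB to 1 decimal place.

Source at 10.3 m: Lp = 88.2 − 10·log₁₀(4π·10.3²) = 88.2 − 10·log₁₀(1333.166) = 57.0 dB.
Converting to relative power and adding: 10^(57.0/10) + 10^(94.3/10) + 10^(77.8/10) = 2.752e+09.
L_total = 10·log₁₀(2.752e+09) = 94.4 dB.

94.4 dB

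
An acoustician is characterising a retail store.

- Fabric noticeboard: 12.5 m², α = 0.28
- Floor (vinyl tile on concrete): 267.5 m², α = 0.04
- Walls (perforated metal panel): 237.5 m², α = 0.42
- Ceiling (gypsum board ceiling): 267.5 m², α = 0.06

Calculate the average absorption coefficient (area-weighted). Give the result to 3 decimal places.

S = Σ Sᵢ = 12.5 + 267.5 + 237.5 + 267.5 = 785.0 m².
Σ(Sᵢαᵢ) = 12.5·0.28 + 267.5·0.04 + 237.5·0.42 + 267.5·0.06 = 130.000.
ᾱ = A/S = 0.166.

0.166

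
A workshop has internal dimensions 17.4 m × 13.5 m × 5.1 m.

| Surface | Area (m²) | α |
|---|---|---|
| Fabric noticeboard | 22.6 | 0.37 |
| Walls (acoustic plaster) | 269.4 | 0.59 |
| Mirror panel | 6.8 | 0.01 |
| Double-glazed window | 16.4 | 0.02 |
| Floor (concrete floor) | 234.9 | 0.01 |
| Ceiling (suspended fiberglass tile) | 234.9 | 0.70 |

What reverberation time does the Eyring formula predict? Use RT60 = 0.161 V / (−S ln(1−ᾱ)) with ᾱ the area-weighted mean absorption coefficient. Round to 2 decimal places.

S = Σ Sᵢ = 785.0 m².
Σ(Sᵢαᵢ) = 22.6·0.37 + 269.4·0.59 + 6.8·0.01 + 16.4·0.02 + 234.9·0.01 + 234.9·0.70 = 334.483.
Mean coefficient ᾱ = A/S = 0.4261.
Eyring denominator: −S ln(1−ᾱ) = 435.911.
V = 17.4 × 13.5 × 5.1 = 1197.99 m³.
RT60 = 0.161 × 1197.99 / 435.911 = 0.44 s.

0.44 sec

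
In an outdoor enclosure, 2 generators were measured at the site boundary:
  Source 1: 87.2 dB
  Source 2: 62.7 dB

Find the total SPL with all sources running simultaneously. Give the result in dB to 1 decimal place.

Σ 10^(Lᵢ/10) = 5.267e+08.
Back to dB: 10·log₁₀ Σ = 87.2 dB.

87.2 dB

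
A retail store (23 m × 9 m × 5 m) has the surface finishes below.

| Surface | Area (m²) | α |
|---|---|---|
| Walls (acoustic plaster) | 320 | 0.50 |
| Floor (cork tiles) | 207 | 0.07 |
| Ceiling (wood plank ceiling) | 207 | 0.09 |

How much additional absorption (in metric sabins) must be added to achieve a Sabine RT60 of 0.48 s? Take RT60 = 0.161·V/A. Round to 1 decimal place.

Equivalent absorption area: A₁ = 320×0.50 + 207×0.07 + 207×0.09 = 193.120 m².
Target A₂ = 0.161·1035/0.48 = 347.156 sabins (V = 1035 m³).
Shortfall: 347.156 − 193.120 = 154.0 sabins.

154.0 sabins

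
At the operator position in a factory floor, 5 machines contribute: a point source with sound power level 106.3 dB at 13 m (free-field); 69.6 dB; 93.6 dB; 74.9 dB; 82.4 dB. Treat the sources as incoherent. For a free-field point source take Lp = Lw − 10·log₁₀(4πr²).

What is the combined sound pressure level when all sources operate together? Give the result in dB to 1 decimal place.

94.0 dB

Source at 13 m: Lp = 106.3 − 10·log₁₀(4π·13²) = 106.3 − 10·log₁₀(2123.717) = 73.0 dB.
Converting to relative power and adding: 10^(73.0/10) + 10^(69.6/10) + 10^(93.6/10) + 10^(74.9/10) + 10^(82.4/10) = 2.525e+09.
L_total = 10·log₁₀(2.525e+09) = 94.0 dB.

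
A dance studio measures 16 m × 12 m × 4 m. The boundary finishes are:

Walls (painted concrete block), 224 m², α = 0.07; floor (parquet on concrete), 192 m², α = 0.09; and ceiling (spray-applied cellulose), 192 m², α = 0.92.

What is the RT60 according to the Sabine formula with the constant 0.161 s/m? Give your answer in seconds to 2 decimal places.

0.59 s

Equivalent absorption area: A = 224*0.07 + 192*0.09 + 192*0.92 = 209.600 m².
Volume V = 16 × 12 × 4 = 768 m³.
Sabine: RT60 = 0.161 × 768 / 209.600 = 0.59 s.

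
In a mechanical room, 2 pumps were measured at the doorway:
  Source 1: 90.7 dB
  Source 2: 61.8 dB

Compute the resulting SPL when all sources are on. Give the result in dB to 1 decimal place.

90.7 dB

Converting to relative power and adding: 10^(90.7/10) + 10^(61.8/10) = 1.176e+09.
Combined level = 10 log₁₀(1.176e+09) = 90.7 dB.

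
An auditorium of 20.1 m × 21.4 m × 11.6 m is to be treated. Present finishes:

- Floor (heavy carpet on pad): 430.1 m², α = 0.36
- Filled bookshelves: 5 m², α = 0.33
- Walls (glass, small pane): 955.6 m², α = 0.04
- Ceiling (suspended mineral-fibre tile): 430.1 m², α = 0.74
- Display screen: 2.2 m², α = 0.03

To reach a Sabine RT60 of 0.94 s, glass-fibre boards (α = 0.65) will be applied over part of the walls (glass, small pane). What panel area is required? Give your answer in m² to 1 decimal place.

Total absorption A₁ = 430.1×0.36 + 5×0.33 + 955.6×0.04 + 430.1×0.74 + 2.2×0.03
  = 154.836 + 1.650 + 38.224 + 318.274 + 0.066 = 513.050 m² sabins.
Required A₂ = 0.161·4989.624/0.94 = 854.606 sabins.
Absorption to add: 854.606 − 513.050 = 341.556 sabins.
Net gain per m²: Δα = 0.65 − 0.04 = 0.61.
Panel area = 341.556 / 0.61 = 559.9 m².

559.9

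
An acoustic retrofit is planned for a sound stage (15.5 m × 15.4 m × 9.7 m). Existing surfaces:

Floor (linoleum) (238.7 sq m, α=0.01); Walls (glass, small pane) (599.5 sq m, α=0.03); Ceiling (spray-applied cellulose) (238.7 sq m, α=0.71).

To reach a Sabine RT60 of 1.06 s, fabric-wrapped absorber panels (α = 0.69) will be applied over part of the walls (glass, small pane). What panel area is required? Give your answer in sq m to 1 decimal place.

Equivalent absorption area: A₁ = 238.7*0.01 + 599.5*0.03 + 238.7*0.71 = 189.849 sq m.
Required A₂ = 0.161·2315.39/1.06 = 351.677 sabins.
Absorption to add: 351.677 − 189.849 = 161.828 sabins.
Net gain per sq m: Δα = 0.69 − 0.03 = 0.66.
Panel area = 161.828 / 0.66 = 245.2 sq m.

245.2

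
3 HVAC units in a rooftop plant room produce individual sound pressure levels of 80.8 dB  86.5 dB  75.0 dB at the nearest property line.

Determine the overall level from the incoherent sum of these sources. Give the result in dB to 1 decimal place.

Σ 10^(Lᵢ/10) = 5.985e+08.
L_total = 10·log₁₀(5.985e+08) = 87.8 dB.

87.8 dB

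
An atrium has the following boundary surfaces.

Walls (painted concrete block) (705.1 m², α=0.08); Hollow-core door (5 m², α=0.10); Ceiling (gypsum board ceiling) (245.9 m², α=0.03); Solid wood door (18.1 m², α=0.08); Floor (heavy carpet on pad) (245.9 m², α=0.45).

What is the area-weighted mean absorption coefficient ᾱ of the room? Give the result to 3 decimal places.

S = Σ Sᵢ = 705.1 + 5 + 245.9 + 18.1 + 245.9 = 1220.0 m².
A = 705.1*0.08 + 5*0.10 + 245.9*0.03 + 18.1*0.08 + 245.9*0.45 = 176.388 sabins.
ᾱ = 176.388 / 1220.0 = 0.145.

0.145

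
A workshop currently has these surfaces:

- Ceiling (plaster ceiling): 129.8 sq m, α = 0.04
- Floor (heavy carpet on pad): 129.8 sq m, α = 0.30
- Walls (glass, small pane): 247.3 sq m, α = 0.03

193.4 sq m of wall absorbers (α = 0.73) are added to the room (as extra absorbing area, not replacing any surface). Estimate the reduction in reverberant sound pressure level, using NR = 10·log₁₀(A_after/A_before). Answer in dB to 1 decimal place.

Summing Sᵢαᵢ: 5.192 + 38.940 + 7.419 → A_before = 51.551 sabins.
Treatment contributes 193.4·0.73 = 141.182 sabins.
A_after = 51.551 + 141.182 = 192.733 sabins.
Reduction = 10 log₁₀(A_after/A_before) = 10 log₁₀(3.7387) = 5.7 dB.

5.7 dB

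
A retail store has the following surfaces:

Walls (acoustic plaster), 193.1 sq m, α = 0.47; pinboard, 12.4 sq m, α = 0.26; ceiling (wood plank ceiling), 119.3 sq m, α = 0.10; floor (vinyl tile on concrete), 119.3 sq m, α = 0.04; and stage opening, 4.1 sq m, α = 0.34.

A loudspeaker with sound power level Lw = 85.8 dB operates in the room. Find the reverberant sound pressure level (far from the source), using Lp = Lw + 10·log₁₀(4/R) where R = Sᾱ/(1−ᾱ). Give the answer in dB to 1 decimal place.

70.1 dB

Σ(Sᵢαᵢ) = 193.1×0.47 + 12.4×0.26 + 119.3×0.10 + 119.3×0.04 + 4.1×0.34 = 112.077; total area S = 448.2 sq m.
ᾱ = 0.2501, so room constant R = A/(1−ᾱ) = 149.456 sq m.
Lp = Lw + 10 log₁₀(4/R) = 85.8 -15.72 = 70.1 dB.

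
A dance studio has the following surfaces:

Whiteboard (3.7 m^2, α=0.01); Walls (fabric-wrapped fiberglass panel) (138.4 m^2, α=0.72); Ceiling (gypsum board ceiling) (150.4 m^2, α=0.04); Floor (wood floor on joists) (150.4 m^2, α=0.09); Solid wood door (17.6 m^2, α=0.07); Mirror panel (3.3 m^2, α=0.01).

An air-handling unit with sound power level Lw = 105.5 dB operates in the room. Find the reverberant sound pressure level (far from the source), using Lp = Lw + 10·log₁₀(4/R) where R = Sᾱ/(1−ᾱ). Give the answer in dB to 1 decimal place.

89.4 dB

A = 120.502 sabins; S = 463.8 m^2.
ᾱ = 120.502/463.8 = 0.2598; R = Sᾱ/(1−ᾱ) = 120.502/(1−0.2598) = 162.797 m^2.
Lp = Lw + 10 log₁₀(4/R) = 105.5 -16.10 = 89.4 dB.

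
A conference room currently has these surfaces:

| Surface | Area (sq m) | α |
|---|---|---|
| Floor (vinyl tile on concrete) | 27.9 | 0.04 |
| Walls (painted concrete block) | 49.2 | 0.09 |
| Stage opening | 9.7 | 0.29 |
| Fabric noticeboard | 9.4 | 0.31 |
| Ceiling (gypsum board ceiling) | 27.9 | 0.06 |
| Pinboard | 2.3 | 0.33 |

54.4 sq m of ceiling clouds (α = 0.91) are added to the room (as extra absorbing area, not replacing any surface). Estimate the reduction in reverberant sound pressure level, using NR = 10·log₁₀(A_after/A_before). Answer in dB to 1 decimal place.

6.6 dB

Total absorption A_before = 27.9×0.04 + 49.2×0.09 + 9.7×0.29 + 9.4×0.31 + 27.9×0.06 + 2.3×0.33
  = 1.116 + 4.428 + 2.813 + 2.914 + 1.674 + 0.759 = 13.704 sq m sabins.
Added absorption = 54.4 × 0.91 = 49.504 sabins.
New total A_after = 63.208 sabins.
Reduction = 10 log₁₀(A_after/A_before) = 10 log₁₀(4.6124) = 6.6 dB.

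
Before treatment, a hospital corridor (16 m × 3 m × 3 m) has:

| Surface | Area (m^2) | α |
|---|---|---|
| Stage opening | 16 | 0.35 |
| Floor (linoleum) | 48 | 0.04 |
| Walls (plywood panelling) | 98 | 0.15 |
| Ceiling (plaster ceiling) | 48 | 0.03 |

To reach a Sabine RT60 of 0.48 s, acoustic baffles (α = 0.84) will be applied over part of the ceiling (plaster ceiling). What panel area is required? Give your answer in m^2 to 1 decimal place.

30.4

A₁ = Σ Sᵢαᵢ = 16*0.35 + 48*0.04 + 98*0.15 + 48*0.03 = 23.660 sabins.
V = 144 m³. Target absorption A₂ = 0.161 × 144 / 0.48 = 48.300 sabins.
ΔA needed = 48.300 − 23.660 = 24.640 sabins.
Net gain per m^2: Δα = 0.84 − 0.03 = 0.81.
Area = ΔA/Δα = 24.640/0.81 = 30.4 m^2.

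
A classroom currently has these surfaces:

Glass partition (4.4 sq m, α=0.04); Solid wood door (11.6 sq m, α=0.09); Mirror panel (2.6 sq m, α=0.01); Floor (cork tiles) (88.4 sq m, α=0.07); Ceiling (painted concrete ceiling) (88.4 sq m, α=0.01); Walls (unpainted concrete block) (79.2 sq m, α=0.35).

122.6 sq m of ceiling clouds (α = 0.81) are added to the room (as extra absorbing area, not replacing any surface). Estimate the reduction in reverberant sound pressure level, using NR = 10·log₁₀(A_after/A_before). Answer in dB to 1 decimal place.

5.7 dB

Equivalent absorption area: A_before = 4.4·0.04 + 11.6·0.09 + 2.6·0.01 + 88.4·0.07 + 88.4·0.01 + 79.2·0.35 = 36.038 sq m.
Treatment contributes 122.6·0.81 = 99.306 sabins.
New total A_after = 135.344 sabins.
Reduction = 10 log₁₀(A_after/A_before) = 10 log₁₀(3.7556) = 5.7 dB.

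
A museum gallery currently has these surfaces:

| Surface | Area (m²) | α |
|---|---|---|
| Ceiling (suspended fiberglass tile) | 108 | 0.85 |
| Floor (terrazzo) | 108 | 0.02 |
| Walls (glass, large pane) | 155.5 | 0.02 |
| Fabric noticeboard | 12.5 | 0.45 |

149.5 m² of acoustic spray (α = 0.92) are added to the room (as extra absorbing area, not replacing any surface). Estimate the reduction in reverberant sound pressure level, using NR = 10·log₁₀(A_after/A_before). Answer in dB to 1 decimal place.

Total absorption A_before = 108·0.85 + 108·0.02 + 155.5·0.02 + 12.5·0.45
  = 91.800 + 2.160 + 3.110 + 5.625 = 102.695 m² sabins.
Added absorption = 149.5 × 0.92 = 137.540 sabins.
A_after = 102.695 + 137.540 = 240.235 sabins.
Reduction = 10 log₁₀(A_after/A_before) = 10 log₁₀(2.3393) = 3.7 dB.

3.7 dB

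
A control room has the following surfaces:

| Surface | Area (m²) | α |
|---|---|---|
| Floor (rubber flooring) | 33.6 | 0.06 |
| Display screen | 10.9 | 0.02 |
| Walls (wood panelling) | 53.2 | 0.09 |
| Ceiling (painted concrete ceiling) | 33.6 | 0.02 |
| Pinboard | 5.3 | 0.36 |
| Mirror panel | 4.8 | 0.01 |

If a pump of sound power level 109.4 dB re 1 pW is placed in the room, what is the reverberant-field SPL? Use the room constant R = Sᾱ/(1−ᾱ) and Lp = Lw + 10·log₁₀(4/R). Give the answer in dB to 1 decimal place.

105.3 dB

Σ(Sᵢαᵢ) = 33.6·0.06 + 10.9·0.02 + 53.2·0.09 + 33.6·0.02 + 5.3·0.36 + 4.8·0.01 = 9.650; total area S = 141.4 m².
ᾱ = 9.650/141.4 = 0.0682; R = Sᾱ/(1−ᾱ) = 9.650/(1−0.0682) = 10.356 m².
Lp = Lw + 10 log₁₀(4/R) = 109.4 -4.13 = 105.3 dB.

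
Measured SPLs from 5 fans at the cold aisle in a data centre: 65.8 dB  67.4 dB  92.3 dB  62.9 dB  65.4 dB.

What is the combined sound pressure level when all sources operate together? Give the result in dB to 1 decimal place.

92.3 dB

Σ 10^(Lᵢ/10) = 1.713e+09.
Combined level = 10 log₁₀(1.713e+09) = 92.3 dB.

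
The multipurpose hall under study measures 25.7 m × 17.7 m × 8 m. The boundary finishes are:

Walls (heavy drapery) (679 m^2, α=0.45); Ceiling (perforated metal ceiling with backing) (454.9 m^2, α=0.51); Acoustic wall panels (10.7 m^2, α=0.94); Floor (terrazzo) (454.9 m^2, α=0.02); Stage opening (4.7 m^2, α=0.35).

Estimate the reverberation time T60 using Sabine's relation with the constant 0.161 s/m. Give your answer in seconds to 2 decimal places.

Total absorption A = 679·0.45 + 454.9·0.51 + 10.7·0.94 + 454.9·0.02 + 4.7·0.35
  = 305.550 + 231.999 + 10.058 + 9.098 + 1.645 = 558.350 m^2 sabins.
Volume V = 25.7 × 17.7 × 8 = 3639.12 m³.
RT60 = 0.161 · V / A = 0.161 × 3639.12 / 558.350 = 1.05 s.

1.05 s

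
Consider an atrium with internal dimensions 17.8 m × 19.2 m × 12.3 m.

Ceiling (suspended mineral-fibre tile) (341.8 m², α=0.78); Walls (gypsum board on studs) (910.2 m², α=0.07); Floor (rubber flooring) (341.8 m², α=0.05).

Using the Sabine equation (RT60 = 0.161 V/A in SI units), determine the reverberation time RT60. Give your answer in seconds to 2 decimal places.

1.95 sec

Total absorption A = 341.8×0.78 + 910.2×0.07 + 341.8×0.05
  = 266.604 + 63.714 + 17.090 = 347.408 m² sabins.
V = 17.8·19.2·12.3 = 4203.648 m³.
Sabine: RT60 = 0.161 × 4203.648 / 347.408 = 1.95 s.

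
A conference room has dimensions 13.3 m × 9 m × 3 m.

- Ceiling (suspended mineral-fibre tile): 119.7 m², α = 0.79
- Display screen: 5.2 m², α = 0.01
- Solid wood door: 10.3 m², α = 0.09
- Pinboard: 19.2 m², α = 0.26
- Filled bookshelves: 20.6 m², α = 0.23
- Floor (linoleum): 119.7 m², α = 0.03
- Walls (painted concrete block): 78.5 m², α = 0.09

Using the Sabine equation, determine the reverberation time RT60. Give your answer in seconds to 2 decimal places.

Summing Sᵢαᵢ: 94.563 + 0.052 + 0.927 + 4.992 + 4.738 + 3.591 + 7.065 → A = 115.928 sabins.
V = 13.3·9·3 = 359.1 m³.
RT60 = 0.161 · V / A = 0.161 × 359.1 / 115.928 = 0.50 s.

0.50 s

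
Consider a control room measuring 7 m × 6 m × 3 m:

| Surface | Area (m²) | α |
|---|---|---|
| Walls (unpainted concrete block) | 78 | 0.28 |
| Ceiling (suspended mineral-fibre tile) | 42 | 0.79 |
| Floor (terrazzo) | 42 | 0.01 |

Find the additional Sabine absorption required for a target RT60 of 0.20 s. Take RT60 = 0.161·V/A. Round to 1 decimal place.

Total absorption A₁ = 78×0.28 + 42×0.79 + 42×0.01
  = 21.840 + 33.180 + 0.420 = 55.440 m² sabins.
V = 126 m³. Required absorption A₂ = 0.161 × 126 / 0.20 = 101.430 sabins.
Shortfall: 101.430 − 55.440 = 46.0 sabins.

46.0 sabins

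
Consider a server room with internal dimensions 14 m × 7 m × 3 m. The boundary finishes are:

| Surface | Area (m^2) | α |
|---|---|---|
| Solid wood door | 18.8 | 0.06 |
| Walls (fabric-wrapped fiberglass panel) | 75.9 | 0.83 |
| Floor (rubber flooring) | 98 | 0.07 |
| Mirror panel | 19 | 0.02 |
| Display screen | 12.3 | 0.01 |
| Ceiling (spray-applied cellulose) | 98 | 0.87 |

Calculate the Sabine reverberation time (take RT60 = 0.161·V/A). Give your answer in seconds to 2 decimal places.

0.30 s

Total absorption A = 18.8·0.06 + 75.9·0.83 + 98·0.07 + 19·0.02 + 12.3·0.01 + 98·0.87
  = 1.128 + 62.997 + 6.860 + 0.380 + 0.123 + 85.260 = 156.748 m^2 sabins.
V = 14·7·3 = 294 m³.
Sabine: RT60 = 0.161 × 294 / 156.748 = 0.30 s.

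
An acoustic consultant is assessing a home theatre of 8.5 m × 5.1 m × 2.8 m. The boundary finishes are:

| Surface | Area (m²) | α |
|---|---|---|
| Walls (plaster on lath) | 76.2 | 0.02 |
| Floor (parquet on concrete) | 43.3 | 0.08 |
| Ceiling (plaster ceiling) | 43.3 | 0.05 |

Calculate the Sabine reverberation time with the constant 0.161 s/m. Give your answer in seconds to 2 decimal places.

2.73 s

A = Σ Sᵢαᵢ = 76.2·0.02 + 43.3·0.08 + 43.3·0.05 = 7.153 sabins.
Room volume: 121.38 m³.
RT60 = 0.161 · V / A = 0.161 × 121.38 / 7.153 = 2.73 s.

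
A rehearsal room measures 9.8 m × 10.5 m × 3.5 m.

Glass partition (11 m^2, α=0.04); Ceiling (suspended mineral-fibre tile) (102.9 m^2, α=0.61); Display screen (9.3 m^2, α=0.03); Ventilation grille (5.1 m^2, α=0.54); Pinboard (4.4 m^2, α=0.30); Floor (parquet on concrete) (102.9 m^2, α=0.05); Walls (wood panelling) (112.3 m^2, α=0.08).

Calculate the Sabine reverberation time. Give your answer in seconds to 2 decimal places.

Equivalent absorption area: A = 11·0.04 + 102.9·0.61 + 9.3·0.03 + 5.1·0.54 + 4.4·0.30 + 102.9·0.05 + 112.3·0.08 = 81.691 m^2.
Volume V = 9.8 × 10.5 × 3.5 = 360.15 m³.
Sabine: RT60 = 0.161 × 360.15 / 81.691 = 0.71 s.

0.71 s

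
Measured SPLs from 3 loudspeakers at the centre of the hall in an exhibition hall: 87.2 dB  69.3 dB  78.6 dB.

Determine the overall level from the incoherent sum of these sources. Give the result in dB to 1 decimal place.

Σ 10^(Lᵢ/10) = 6.058e+08.
Back to dB: 10·log₁₀ Σ = 87.8 dB.

87.8 dB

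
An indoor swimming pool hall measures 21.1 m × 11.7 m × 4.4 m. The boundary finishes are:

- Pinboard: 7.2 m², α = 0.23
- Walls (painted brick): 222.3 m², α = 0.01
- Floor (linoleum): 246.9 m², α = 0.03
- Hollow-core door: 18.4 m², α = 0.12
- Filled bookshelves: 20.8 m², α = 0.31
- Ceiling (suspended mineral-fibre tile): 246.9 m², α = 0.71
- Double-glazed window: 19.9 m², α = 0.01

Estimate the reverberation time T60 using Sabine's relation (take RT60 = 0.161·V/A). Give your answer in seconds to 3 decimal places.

A = Σ Sᵢαᵢ = 7.2×0.23 + 222.3×0.01 + 246.9×0.03 + 18.4×0.12 + 20.8×0.31 + 246.9×0.71 + 19.9×0.01 = 195.440 sabins.
V = 21.1·11.7·4.4 = 1086.228 m³.
RT60 = 0.161 · V / A = 0.161 × 1086.228 / 195.440 = 0.895 s.

0.895 sec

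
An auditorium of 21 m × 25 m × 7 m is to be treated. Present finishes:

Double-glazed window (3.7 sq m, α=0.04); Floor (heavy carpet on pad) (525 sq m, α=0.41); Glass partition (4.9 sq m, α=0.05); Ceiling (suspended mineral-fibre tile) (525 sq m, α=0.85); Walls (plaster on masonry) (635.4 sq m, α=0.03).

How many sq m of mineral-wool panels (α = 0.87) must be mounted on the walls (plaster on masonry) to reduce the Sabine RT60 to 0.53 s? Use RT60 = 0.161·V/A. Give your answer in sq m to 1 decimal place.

Summing Sᵢαᵢ: 0.148 + 215.250 + 0.245 + 446.250 + 19.062 → A₁ = 680.955 sabins.
Required A₂ = 0.161·3675/0.53 = 1116.368 sabins.
ΔA needed = 1116.368 − 680.955 = 435.413 sabins.
Net gain per sq m: Δα = 0.87 − 0.03 = 0.84.
Area = ΔA/Δα = 435.413/0.84 = 518.3 sq m.

518.3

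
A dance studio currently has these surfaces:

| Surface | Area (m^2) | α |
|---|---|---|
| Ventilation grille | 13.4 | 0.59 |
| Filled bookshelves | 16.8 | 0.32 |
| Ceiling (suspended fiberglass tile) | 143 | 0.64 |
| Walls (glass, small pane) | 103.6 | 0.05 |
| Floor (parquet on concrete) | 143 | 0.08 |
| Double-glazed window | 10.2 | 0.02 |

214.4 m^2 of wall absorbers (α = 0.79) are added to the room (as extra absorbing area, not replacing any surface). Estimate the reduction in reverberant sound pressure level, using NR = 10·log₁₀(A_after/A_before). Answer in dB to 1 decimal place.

3.8 dB

Equivalent absorption area: A_before = 13.4×0.59 + 16.8×0.32 + 143×0.64 + 103.6×0.05 + 143×0.08 + 10.2×0.02 = 121.626 m^2.
Treatment contributes 214.4·0.79 = 169.376 sabins.
New total A_after = 291.002 sabins.
Reduction = 10 log₁₀(A_after/A_before) = 10 log₁₀(2.3926) = 3.8 dB.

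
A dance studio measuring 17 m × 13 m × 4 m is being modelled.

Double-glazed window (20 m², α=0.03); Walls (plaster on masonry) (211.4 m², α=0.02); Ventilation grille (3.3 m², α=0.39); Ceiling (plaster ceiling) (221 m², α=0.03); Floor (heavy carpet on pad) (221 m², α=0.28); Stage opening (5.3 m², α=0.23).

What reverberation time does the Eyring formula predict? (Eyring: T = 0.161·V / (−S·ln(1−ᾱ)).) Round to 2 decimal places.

1.77 seconds

Total surface area S = 20 + 211.4 + 3.3 + 221 + 221 + 5.3 = 682.0 m².
Σ(Sᵢαᵢ) = 20×0.03 + 211.4×0.02 + 3.3×0.39 + 221×0.03 + 221×0.28 + 5.3×0.23 = 75.844.
Mean coefficient ᾱ = A/S = 0.1112.
Eyring denominator: −S ln(1−ᾱ) = 80.396.
V = 17 × 13 × 4 = 884 m³.
RT60 = 0.161 × 884 / 80.396 = 1.77 s.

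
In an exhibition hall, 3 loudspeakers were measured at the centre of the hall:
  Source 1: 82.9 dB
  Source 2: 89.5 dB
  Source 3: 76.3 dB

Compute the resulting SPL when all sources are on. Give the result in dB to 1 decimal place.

90.5 dB

Converting to relative power and adding: 10^(82.9/10) + 10^(89.5/10) + 10^(76.3/10) = 1.129e+09.
L_total = 10·log₁₀(1.129e+09) = 90.5 dB.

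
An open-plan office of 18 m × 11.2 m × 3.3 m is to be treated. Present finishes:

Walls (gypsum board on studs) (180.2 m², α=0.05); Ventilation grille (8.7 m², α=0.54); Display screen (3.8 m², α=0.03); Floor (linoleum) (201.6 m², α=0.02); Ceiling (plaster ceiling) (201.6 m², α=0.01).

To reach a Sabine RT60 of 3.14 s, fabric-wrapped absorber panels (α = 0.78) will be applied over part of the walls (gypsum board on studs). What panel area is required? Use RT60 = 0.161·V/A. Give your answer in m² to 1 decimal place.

Equivalent absorption area: A₁ = 180.2×0.05 + 8.7×0.54 + 3.8×0.03 + 201.6×0.02 + 201.6×0.01 = 19.870 m².
Required A₂ = 0.161·665.28/3.14 = 34.111 sabins.
ΔA needed = 34.111 − 19.870 = 14.241 sabins.
Net gain per m²: Δα = 0.78 − 0.05 = 0.73.
Area = ΔA/Δα = 14.241/0.73 = 19.5 m².

19.5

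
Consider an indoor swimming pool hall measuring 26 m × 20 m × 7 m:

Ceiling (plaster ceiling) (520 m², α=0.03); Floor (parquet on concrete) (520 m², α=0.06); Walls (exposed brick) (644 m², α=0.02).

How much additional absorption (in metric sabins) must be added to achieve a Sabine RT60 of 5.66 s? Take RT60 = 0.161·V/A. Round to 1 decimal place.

A₁ = Σ Sᵢαᵢ = 520·0.03 + 520·0.06 + 644·0.02 = 59.680 sabins.
V = 3640 m³. Required absorption A₂ = 0.161 × 3640 / 5.66 = 103.541 sabins.
Additional absorption ΔA = 103.541 − 59.680 = 43.9 sabins.

43.9 sabins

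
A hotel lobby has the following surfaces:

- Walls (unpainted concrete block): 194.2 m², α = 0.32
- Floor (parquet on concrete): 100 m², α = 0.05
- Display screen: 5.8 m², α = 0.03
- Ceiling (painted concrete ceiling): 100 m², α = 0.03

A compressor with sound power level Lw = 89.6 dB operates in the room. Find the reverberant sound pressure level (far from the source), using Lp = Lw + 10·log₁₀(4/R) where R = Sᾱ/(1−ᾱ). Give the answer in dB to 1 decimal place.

A = 70.318 sabins; S = 400.0 m².
ᾱ = 70.318/400.0 = 0.1758; R = Sᾱ/(1−ᾱ) = 70.318/(1−0.1758) = 85.317 m².
Lp = 89.6 + 10·log₁₀(4/85.317) = 89.6 + (-13.29) = 76.3 dB.

76.3 dB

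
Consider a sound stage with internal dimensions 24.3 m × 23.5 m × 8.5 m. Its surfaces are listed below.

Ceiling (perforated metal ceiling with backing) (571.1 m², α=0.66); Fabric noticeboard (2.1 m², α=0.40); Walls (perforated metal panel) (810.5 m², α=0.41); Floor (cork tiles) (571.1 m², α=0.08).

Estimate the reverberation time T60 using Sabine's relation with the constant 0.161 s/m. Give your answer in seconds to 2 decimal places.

Total absorption A = 571.1*0.66 + 2.1*0.40 + 810.5*0.41 + 571.1*0.08
  = 376.926 + 0.840 + 332.305 + 45.688 = 755.759 m² sabins.
Room volume: 4853.925 m³.
RT60 = 0.161 · V / A = 0.161 × 4853.925 / 755.759 = 1.03 s.

1.03 s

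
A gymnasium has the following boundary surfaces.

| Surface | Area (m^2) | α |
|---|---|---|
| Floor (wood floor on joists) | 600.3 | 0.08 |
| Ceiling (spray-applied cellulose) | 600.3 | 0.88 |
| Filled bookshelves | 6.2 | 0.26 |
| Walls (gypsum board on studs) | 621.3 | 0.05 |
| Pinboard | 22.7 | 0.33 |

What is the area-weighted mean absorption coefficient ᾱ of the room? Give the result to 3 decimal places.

S = Σ Sᵢ = 600.3 + 600.3 + 6.2 + 621.3 + 22.7 = 1850.8 m^2.
A = 600.3·0.08 + 600.3·0.88 + 6.2·0.26 + 621.3·0.05 + 22.7·0.33 = 616.456 sabins.
ᾱ = A/S = 0.333.

0.333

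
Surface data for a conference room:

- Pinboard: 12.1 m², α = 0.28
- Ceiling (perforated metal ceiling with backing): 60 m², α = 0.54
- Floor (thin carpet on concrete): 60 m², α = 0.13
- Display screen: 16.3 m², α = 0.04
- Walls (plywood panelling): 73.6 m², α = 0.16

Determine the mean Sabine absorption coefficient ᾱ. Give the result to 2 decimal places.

0.25

S = Σ Sᵢ = 12.1 + 60 + 60 + 16.3 + 73.6 = 222.0 m².
A = 12.1*0.28 + 60*0.54 + 60*0.13 + 16.3*0.04 + 73.6*0.16 = 56.016 sabins.
ᾱ = 56.016 / 222.0 = 0.25.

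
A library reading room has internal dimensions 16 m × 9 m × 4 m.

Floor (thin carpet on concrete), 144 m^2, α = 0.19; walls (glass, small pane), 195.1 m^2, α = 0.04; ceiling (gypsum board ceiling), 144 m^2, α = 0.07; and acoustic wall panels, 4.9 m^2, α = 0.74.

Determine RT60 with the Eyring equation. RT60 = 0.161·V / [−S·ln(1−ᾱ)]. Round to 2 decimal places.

S = Σ Sᵢ = 488.0 m^2.
Σ(Sᵢαᵢ) = 144×0.19 + 195.1×0.04 + 144×0.07 + 4.9×0.74 = 48.870.
Mean coefficient ᾱ = A/S = 0.1001.
−S·ln(1−ᾱ) = −488.0 × ln(1 − 0.1001) = 51.470.
V = 16 × 9 × 4 = 576 m³.
RT60 = 0.161 × 576 / 51.470 = 1.80 s.

1.80 s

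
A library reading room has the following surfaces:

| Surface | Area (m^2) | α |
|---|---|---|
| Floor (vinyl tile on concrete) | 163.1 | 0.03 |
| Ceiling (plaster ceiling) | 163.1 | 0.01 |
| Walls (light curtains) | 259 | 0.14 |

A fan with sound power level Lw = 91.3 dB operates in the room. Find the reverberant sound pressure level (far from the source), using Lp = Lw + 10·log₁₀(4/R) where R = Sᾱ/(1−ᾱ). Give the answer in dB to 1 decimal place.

80.7 dB

A = 42.784 sabins; S = 585.2 m^2.
ᾱ = 42.784/585.2 = 0.0731; R = Sᾱ/(1−ᾱ) = 42.784/(1−0.0731) = 46.158 m^2.
Lp = Lw + 10 log₁₀(4/R) = 91.3 -10.62 = 80.7 dB.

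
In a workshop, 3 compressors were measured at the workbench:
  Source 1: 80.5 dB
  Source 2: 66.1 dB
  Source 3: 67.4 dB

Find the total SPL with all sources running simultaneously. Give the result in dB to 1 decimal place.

80.9 dB

Sum in the linear (power) domain: Σ 10^(Lᵢ/10) = 10^(80.5/10) + 10^(66.1/10) + 10^(67.4/10) = 1.218e+08.
Back to dB: 10·log₁₀ Σ = 80.9 dB.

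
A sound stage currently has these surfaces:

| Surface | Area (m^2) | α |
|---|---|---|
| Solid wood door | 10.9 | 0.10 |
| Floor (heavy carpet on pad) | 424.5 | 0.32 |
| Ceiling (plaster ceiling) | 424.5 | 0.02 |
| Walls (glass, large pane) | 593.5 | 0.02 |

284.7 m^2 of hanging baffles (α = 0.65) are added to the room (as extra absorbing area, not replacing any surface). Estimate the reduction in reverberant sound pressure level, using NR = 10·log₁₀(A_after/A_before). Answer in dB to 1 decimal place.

A_before = Σ Sᵢαᵢ = 10.9×0.10 + 424.5×0.32 + 424.5×0.02 + 593.5×0.02 = 157.290 sabins.
Treatment contributes 284.7·0.65 = 185.055 sabins.
A_after = 157.290 + 185.055 = 342.345 sabins.
NR = 10·log₁₀(342.345/157.290) = 3.4 dB.

3.4 dB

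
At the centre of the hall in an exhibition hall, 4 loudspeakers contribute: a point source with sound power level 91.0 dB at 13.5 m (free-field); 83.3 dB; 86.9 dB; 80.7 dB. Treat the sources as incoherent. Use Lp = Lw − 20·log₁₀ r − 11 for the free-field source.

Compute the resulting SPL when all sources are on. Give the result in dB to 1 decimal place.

Source at 13.5 m: Lp = 91.0 − 20·log₁₀(13.5) − 11 = 57.4 dB.
Σ 10^(Lᵢ/10) = 8.216e+08.
L_total = 10·log₁₀(8.216e+08) = 89.1 dB.

89.1 dB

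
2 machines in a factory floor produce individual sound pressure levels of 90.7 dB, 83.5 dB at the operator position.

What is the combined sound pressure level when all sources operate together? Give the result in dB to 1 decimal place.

91.5 dB

Converting to relative power and adding: 10^(90.7/10) + 10^(83.5/10) = 1.399e+09.
Combined level = 10 log₁₀(1.399e+09) = 91.5 dB.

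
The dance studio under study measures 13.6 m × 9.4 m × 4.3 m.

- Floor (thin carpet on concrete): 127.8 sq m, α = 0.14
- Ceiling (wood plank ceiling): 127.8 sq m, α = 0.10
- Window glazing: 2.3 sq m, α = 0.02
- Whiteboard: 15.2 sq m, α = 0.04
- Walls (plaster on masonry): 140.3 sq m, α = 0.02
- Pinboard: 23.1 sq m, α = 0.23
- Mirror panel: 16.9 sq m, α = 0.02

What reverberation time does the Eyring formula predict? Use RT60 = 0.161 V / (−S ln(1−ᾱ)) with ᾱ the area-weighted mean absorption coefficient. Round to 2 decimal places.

2.13 sec

Total surface area S = 127.8 + 127.8 + 2.3 + 15.2 + 140.3 + 23.1 + 16.9 = 453.4 sq m.
Absorption A = 127.8·0.14 + 127.8·0.10 + 2.3·0.02 + 15.2·0.04 + 140.3·0.02 + 23.1·0.23 + 16.9·0.02 = 39.783 sabins.
Mean coefficient ᾱ = A/S = 0.0877.
−S·ln(1−ᾱ) = −453.4 × ln(1 − 0.0877) = 41.616.
V = 13.6 × 9.4 × 4.3 = 549.712 m³.
RT60 = 0.161 × 549.712 / 41.616 = 2.13 s.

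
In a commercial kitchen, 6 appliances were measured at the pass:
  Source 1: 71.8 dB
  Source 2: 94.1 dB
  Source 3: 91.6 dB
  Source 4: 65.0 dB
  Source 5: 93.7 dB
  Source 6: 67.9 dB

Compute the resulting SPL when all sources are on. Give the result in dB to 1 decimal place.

98.1 dB

Converting to relative power and adding: 10^(71.8/10) + 10^(94.1/10) + 10^(91.6/10) + 10^(65.0/10) + 10^(93.7/10) + 10^(67.9/10) = 6.385e+09.
Back to dB: 10·log₁₀ Σ = 98.1 dB.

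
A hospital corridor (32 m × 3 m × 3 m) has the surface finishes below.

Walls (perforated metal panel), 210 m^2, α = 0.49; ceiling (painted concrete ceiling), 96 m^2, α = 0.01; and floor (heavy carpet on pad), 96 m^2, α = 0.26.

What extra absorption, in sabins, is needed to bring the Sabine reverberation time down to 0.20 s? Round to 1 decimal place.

Equivalent absorption area: A₁ = 210·0.49 + 96·0.01 + 96·0.26 = 128.820 m^2.
Target A₂ = 0.161·288/0.20 = 231.840 sabins (V = 288 m³).
ΔA = A₂ − A₁ = 231.840 − 128.820 = 103.0 sabins.

103.0 sabins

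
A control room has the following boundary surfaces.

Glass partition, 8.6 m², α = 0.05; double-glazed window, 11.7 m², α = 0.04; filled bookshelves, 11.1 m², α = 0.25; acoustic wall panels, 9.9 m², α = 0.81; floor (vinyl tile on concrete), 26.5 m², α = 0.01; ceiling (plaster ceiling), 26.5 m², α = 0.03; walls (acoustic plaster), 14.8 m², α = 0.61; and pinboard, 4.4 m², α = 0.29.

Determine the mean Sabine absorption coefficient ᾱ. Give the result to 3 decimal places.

Total surface area S = 113.5 m².
Weighted sum Σ Sα = 23.056.
ᾱ = 23.056 / 113.5 = 0.203.

0.203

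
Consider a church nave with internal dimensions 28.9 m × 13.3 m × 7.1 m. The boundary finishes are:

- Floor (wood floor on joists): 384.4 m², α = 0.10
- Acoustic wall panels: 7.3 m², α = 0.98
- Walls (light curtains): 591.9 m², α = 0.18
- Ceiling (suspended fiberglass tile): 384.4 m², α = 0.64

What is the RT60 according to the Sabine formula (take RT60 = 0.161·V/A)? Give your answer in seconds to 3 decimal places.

Summing Sᵢαᵢ: 38.440 + 7.154 + 106.542 + 246.016 → A = 398.152 sabins.
V = 28.9·13.3·7.1 = 2729.027 m³.
RT60 = 0.161 · V / A = 0.161 × 2729.027 / 398.152 = 1.104 s.

1.104 s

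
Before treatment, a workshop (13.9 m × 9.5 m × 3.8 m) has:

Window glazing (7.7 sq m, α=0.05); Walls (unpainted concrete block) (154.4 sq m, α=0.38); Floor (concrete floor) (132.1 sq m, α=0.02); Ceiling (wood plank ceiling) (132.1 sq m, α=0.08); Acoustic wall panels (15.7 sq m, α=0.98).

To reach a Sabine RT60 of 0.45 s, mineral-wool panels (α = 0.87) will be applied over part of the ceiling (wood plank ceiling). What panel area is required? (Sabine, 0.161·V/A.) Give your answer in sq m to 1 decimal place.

A₁ = Σ Sᵢαᵢ = 7.7×0.05 + 154.4×0.38 + 132.1×0.02 + 132.1×0.08 + 15.7×0.98 = 87.653 sabins.
Required A₂ = 0.161·501.79/0.45 = 179.529 sabins.
ΔA needed = 179.529 − 87.653 = 91.876 sabins.
Net gain per sq m: Δα = 0.87 − 0.08 = 0.79.
Panel area = 91.876 / 0.79 = 116.3 sq m.

116.3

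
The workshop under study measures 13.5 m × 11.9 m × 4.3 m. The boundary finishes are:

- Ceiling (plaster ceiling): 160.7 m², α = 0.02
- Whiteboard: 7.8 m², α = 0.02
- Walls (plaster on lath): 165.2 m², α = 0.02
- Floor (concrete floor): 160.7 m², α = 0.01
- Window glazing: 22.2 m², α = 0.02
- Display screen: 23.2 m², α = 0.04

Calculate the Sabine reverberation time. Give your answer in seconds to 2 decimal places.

A = Σ Sᵢαᵢ = 160.7×0.02 + 7.8×0.02 + 165.2×0.02 + 160.7×0.01 + 22.2×0.02 + 23.2×0.04 = 9.653 sabins.
Room volume: 690.795 m³.
Sabine: RT60 = 0.161 × 690.795 / 9.653 = 11.52 s.

11.52 sec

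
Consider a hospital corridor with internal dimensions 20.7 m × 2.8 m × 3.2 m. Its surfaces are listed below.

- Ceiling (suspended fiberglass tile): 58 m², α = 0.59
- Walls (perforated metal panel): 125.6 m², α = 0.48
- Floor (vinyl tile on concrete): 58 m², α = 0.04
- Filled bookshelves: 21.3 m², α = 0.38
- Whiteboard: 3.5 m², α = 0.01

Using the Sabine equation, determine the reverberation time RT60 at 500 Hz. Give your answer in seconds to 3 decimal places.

0.285 seconds

Total absorption A = 58·0.59 + 125.6·0.48 + 58·0.04 + 21.3·0.38 + 3.5·0.01
  = 34.220 + 60.288 + 2.320 + 8.094 + 0.035 = 104.957 m² sabins.
Room volume: 185.472 m³.
RT60 = 0.161 · V / A = 0.161 × 185.472 / 104.957 = 0.285 s.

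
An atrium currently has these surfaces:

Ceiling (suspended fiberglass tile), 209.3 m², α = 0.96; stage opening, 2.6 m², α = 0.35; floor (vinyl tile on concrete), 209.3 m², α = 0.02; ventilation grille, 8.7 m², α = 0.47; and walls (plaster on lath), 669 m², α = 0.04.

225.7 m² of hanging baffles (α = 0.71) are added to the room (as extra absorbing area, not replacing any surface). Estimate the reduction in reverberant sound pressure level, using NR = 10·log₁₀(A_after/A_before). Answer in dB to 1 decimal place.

2.2 dB

Summing Sᵢαᵢ: 200.928 + 0.910 + 4.186 + 4.089 + 26.760 → A_before = 236.873 sabins.
Treatment contributes 225.7·0.71 = 160.247 sabins.
A_after = 236.873 + 160.247 = 397.120 sabins.
NR = 10·log₁₀(397.120/236.873) = 2.2 dB.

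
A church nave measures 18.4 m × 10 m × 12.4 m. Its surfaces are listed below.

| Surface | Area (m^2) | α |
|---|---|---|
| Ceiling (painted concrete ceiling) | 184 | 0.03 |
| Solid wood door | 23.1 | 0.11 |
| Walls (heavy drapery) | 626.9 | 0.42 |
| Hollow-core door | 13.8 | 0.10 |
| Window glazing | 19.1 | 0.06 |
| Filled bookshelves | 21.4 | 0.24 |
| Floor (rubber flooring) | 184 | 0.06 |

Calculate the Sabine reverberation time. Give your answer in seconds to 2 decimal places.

Total absorption A = 184*0.03 + 23.1*0.11 + 626.9*0.42 + 13.8*0.10 + 19.1*0.06 + 21.4*0.24 + 184*0.06
  = 5.520 + 2.541 + 263.298 + 1.380 + 1.146 + 5.136 + 11.040 = 290.061 m^2 sabins.
V = 18.4·10·12.4 = 2281.6 m³.
Sabine: RT60 = 0.161 × 2281.6 / 290.061 = 1.27 s.

1.27 s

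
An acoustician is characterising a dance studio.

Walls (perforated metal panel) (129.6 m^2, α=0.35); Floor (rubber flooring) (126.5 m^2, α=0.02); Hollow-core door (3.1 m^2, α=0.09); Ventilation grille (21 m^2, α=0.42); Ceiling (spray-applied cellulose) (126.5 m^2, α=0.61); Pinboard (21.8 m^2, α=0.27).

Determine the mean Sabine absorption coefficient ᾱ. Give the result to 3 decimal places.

0.327

S = Σ Sᵢ = 129.6 + 126.5 + 3.1 + 21 + 126.5 + 21.8 = 428.5 m^2.
Weighted sum Σ Sα = 140.040.
ᾱ = A/S = 0.327.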